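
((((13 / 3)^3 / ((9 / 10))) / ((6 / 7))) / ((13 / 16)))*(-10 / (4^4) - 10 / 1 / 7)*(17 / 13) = -1453075 / 5832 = -249.16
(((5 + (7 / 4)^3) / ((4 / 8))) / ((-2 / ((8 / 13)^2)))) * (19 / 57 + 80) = -4097 / 13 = -315.15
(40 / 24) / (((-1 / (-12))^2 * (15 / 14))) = 224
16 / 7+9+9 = 142 / 7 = 20.29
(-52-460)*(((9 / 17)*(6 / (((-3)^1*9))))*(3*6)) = 18432 / 17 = 1084.24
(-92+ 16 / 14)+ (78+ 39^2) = 10557 / 7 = 1508.14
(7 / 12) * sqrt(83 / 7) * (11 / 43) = 0.51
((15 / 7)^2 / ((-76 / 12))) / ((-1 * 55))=0.01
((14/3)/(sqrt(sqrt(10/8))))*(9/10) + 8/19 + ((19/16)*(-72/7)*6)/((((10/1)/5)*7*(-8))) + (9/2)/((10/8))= 8.65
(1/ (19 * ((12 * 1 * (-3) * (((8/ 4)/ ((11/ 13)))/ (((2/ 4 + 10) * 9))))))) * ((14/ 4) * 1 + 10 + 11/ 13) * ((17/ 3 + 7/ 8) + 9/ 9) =-5198501/ 822016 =-6.32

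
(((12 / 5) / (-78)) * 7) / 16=-7 / 520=-0.01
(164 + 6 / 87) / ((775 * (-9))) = -0.02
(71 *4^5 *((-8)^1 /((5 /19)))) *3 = -33153024 /5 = -6630604.80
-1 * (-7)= 7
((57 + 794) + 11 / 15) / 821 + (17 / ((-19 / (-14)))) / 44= 6805853 / 5147670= 1.32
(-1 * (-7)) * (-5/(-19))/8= 35/152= 0.23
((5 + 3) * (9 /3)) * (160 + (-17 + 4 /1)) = 3528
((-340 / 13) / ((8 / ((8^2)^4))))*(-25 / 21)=17825792000 / 273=65295941.39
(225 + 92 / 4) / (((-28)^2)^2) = 0.00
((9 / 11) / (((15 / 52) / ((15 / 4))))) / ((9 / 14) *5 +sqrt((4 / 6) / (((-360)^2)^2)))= 464266857600000 / 140300423999461 - 371498400 *sqrt(6) / 140300423999461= 3.31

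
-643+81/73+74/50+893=460976/1825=252.59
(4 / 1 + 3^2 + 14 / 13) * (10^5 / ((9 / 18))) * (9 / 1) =329400000 / 13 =25338461.54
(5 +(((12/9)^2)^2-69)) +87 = 2119/81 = 26.16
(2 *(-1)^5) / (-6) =0.33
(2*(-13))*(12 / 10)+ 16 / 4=-136 / 5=-27.20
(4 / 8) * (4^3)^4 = 8388608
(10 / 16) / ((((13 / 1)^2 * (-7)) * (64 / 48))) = -15 / 37856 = -0.00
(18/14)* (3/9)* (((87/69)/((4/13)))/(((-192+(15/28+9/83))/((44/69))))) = -1376804/235252119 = -0.01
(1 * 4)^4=256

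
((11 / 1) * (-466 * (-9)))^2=2128345956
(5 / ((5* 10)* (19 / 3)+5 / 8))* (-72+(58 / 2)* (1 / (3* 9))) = -15320 / 13707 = -1.12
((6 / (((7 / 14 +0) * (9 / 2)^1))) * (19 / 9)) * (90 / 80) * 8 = 152 / 3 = 50.67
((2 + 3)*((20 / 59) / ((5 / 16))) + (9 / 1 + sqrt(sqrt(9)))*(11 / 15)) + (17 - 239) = -61943 / 295 + 11*sqrt(3) / 15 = -208.71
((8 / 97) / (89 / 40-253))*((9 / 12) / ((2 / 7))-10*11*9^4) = 230946360 / 973007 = 237.35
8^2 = 64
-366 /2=-183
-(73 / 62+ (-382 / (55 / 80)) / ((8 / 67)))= 3172853 / 682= 4652.28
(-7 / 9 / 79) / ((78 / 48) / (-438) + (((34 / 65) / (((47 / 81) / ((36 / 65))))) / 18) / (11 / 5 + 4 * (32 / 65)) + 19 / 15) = -6768951280 / 872897264103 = -0.01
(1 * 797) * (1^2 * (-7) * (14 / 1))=-78106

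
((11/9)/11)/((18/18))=1/9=0.11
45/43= 1.05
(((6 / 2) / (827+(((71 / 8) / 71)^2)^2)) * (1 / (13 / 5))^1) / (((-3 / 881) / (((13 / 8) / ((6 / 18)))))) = -2.00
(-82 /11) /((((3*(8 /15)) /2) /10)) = -93.18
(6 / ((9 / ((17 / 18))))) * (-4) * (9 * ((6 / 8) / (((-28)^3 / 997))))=0.77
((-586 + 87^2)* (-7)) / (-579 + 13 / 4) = 27932 / 329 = 84.90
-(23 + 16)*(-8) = 312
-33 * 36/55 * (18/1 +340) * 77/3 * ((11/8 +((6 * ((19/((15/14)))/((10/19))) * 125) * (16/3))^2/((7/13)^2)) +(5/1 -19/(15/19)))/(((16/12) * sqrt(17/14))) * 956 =-222876344855422060341 * sqrt(238)/425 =-8090279491110928009.82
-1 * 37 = -37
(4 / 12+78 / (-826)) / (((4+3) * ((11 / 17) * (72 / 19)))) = 11951 / 858627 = 0.01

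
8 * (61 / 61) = 8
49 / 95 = 0.52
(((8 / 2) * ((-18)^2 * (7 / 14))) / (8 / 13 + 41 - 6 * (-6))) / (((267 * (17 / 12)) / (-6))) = -0.13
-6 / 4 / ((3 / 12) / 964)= -5784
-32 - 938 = -970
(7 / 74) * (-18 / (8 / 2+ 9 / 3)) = -9 / 37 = -0.24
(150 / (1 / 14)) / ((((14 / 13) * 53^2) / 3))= 5850 / 2809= 2.08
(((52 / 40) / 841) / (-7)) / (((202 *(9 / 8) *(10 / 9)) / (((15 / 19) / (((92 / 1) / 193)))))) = -7527 / 5196690380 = -0.00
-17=-17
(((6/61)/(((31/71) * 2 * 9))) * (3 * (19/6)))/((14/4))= 1349/39711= 0.03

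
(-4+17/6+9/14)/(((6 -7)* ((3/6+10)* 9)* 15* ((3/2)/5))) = 44/35721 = 0.00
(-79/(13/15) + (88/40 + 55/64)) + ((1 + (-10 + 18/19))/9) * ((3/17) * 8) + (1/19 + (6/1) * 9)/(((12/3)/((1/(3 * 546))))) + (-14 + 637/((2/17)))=5311.15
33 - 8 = 25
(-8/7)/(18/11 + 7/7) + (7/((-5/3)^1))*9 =-38807/1015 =-38.23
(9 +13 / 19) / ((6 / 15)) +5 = 555 / 19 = 29.21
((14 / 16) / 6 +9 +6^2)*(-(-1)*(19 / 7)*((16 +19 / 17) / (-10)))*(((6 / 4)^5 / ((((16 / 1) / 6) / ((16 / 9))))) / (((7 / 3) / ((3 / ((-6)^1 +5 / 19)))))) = 237.99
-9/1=-9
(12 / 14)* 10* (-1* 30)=-1800 / 7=-257.14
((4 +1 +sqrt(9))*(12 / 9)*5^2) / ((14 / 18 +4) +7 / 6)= 4800 / 107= 44.86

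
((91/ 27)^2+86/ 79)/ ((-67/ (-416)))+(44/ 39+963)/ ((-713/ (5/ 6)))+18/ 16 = 22113636919853/ 286122684744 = 77.29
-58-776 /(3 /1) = -950 /3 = -316.67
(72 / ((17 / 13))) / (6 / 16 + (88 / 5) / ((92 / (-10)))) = -172224 / 4811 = -35.80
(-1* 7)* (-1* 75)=525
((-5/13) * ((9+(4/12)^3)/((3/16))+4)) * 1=-21140/1053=-20.08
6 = 6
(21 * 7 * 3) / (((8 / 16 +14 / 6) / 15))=39690 / 17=2334.71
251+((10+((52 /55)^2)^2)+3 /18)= 14382899071 /54903750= 261.97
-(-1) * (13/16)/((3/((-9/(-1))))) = 39/16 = 2.44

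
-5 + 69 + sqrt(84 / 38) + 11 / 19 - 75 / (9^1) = sqrt(798) / 19 + 3206 / 57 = 57.73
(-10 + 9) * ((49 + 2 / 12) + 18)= -403 / 6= -67.17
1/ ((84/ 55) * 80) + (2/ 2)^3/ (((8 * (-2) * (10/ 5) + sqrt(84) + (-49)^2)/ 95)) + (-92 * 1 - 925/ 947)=-663776256078563/ 7142872019136 - 190 * sqrt(21)/ 5612077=-92.93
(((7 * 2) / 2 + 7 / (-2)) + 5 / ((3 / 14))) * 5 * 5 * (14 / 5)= 5635 / 3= 1878.33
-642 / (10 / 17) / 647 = -5457 / 3235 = -1.69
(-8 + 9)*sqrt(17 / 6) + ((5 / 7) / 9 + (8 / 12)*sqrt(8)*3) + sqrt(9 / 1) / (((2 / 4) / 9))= sqrt(102) / 6 + 4*sqrt(2) + 3407 / 63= 61.42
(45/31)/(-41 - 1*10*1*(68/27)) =-1215/55397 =-0.02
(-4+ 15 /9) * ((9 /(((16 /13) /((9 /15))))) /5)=-819 /400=-2.05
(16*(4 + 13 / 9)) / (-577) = -784 / 5193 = -0.15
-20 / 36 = -5 / 9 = -0.56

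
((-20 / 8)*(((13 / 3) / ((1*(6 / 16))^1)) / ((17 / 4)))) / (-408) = 130 / 7803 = 0.02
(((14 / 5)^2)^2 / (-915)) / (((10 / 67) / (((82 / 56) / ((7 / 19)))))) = -5114914 / 2859375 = -1.79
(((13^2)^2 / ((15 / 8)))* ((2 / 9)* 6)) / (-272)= -57122 / 765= -74.67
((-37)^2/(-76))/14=-1369/1064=-1.29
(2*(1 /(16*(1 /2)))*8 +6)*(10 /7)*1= 80 /7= 11.43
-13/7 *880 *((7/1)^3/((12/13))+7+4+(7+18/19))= -638238.75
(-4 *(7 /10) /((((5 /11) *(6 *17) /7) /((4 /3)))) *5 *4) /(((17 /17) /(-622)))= 7011.93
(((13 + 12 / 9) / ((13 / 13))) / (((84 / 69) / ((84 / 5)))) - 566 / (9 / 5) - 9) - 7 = -5969 / 45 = -132.64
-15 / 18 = -5 / 6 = -0.83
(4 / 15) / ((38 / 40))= 16 / 57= 0.28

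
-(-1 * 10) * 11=110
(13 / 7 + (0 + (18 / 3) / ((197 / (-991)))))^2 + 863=3166877904 / 1901641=1665.34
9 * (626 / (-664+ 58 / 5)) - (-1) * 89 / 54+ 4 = -263135 / 88074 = -2.99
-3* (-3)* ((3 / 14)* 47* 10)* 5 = 31725 / 7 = 4532.14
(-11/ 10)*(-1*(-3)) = -33/ 10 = -3.30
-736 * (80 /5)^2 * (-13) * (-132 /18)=-53886976 /3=-17962325.33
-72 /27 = -8 /3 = -2.67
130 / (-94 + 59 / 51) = -1326 / 947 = -1.40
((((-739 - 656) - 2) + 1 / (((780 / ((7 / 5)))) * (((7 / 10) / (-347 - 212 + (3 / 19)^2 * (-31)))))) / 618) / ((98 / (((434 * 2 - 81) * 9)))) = -38737263049 / 236855710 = -163.55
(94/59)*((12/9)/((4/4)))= 376/177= 2.12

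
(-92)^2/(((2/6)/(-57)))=-1447344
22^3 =10648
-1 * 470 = -470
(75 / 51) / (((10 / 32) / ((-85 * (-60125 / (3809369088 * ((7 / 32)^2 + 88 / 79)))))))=1899950000 / 349624936521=0.01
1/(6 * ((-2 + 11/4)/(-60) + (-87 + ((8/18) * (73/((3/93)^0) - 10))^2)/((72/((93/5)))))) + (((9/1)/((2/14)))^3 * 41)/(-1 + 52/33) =14618868581461/821009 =17805978.47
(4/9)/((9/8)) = 32/81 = 0.40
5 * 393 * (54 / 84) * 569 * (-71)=-714456315 / 14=-51032593.93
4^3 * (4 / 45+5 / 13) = 17728 / 585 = 30.30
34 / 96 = 17 / 48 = 0.35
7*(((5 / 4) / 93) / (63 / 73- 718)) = -2555 / 19474572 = -0.00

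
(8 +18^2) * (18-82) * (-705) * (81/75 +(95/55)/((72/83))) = 7590909088/165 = 46005509.62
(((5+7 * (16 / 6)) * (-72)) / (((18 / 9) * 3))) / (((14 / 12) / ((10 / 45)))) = -1136 / 21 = -54.10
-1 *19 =-19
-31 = -31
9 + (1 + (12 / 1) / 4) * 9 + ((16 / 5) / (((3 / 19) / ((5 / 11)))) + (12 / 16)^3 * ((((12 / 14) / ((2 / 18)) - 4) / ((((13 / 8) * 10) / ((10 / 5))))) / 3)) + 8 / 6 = 85639 / 1540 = 55.61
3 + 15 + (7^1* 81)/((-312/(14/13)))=10845/676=16.04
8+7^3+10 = 361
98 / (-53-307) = -49 / 180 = -0.27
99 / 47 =2.11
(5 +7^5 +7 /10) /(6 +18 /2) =168127 /150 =1120.85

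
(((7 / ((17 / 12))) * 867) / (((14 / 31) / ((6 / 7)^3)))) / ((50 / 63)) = 9220392 / 1225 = 7526.85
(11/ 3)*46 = 506/ 3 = 168.67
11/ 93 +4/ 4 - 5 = -361/ 93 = -3.88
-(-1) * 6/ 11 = 6/ 11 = 0.55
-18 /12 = -3 /2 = -1.50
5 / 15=1 / 3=0.33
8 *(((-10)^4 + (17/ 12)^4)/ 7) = 11433.17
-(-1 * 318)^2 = -101124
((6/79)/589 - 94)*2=-188.00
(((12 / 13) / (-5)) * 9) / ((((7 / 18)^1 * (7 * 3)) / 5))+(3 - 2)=-11 / 637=-0.02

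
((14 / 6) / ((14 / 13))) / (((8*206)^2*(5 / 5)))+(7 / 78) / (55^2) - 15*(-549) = 5277132533890553 / 640817548800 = 8235.00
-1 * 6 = -6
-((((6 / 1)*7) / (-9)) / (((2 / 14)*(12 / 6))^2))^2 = -117649 / 36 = -3268.03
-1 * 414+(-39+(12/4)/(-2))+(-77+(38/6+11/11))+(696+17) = 1133/6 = 188.83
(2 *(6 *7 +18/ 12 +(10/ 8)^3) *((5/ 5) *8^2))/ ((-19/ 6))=-34908/ 19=-1837.26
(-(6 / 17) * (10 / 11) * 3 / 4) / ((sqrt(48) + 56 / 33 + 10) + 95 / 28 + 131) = -510250860 / 309068651657 + 13970880 * sqrt(3) / 309068651657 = -0.00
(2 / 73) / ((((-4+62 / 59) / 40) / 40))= -94400 / 6351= -14.86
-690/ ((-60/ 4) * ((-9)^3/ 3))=-46/ 243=-0.19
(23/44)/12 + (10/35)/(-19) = 2003/70224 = 0.03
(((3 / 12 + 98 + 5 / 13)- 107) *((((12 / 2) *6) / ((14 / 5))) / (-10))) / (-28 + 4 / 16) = -0.39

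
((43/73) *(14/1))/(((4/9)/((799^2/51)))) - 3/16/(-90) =8138486233/35040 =232262.73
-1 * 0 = 0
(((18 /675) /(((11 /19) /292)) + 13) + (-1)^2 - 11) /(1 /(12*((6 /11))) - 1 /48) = 651408 /5225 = 124.67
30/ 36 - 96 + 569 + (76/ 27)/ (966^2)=473.83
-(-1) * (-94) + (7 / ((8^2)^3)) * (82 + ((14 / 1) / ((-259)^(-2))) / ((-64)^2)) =-50461403207 / 536870912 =-93.99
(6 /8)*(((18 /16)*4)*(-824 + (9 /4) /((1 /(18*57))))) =80163 /16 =5010.19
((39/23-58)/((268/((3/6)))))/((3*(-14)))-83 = -6139159/73968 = -83.00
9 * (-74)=-666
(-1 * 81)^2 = 6561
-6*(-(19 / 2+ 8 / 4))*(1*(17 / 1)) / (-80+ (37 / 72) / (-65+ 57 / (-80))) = -55498149 / 3785410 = -14.66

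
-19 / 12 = -1.58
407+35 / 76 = 30967 / 76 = 407.46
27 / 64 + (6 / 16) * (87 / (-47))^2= 241299 / 141376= 1.71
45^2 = 2025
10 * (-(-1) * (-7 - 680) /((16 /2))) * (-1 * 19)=65265 /4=16316.25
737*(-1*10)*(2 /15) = -2948 /3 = -982.67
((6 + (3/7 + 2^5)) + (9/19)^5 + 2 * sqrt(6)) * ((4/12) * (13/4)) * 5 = 65 * sqrt(6)/6 + 21660729155/103996158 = 234.82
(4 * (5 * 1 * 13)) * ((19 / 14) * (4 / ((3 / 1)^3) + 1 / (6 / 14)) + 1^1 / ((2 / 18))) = 607750 / 189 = 3215.61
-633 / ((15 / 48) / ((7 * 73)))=-5175408 / 5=-1035081.60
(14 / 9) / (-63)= -2 / 81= -0.02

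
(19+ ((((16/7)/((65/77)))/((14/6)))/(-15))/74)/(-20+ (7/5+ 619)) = 1599237/50538670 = 0.03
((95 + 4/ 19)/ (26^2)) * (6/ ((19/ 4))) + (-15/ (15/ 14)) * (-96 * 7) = 573983526/ 61009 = 9408.18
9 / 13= 0.69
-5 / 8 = -0.62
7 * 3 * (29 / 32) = 609 / 32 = 19.03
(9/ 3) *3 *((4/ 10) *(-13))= -234/ 5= -46.80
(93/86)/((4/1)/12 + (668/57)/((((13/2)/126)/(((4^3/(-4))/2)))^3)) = -375687/15183951220810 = -0.00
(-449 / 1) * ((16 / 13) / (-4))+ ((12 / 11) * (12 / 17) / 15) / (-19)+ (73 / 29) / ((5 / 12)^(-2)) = 133658074241 / 964426320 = 138.59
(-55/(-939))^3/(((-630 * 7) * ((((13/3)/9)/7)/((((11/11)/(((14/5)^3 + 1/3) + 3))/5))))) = -75625/14432212711644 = -0.00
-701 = -701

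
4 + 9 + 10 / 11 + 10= 263 / 11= 23.91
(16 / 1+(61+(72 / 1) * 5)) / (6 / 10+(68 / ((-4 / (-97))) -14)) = 2185 / 8178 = 0.27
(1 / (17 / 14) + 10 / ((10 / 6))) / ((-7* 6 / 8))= -464 / 357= -1.30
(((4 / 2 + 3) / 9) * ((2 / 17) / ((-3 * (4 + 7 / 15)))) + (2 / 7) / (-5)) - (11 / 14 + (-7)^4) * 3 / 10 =-1034158633 / 1435140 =-720.60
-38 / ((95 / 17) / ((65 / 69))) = -442 / 69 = -6.41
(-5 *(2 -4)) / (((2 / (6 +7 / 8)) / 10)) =1375 / 4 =343.75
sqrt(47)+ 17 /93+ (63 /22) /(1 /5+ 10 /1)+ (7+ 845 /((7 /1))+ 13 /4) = sqrt(47)+ 63998519 /486948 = 138.28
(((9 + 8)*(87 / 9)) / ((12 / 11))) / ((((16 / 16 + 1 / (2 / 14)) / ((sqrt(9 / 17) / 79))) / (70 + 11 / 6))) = 137489*sqrt(17) / 45504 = 12.46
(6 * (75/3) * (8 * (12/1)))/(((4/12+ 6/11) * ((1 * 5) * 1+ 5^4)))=5280/203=26.01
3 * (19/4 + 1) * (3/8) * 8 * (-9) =-1863/4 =-465.75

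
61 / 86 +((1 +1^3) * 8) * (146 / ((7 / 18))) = 3616555 / 602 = 6007.57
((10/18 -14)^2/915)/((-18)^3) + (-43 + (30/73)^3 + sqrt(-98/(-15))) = -7218707618072977/168148194577560 + 7 * sqrt(30)/15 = -40.37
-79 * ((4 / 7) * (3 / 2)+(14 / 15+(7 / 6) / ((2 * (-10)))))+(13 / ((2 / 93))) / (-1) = -41515 / 56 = -741.34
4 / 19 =0.21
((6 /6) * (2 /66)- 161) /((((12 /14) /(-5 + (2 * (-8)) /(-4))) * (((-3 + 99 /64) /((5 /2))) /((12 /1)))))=-11898880 /3069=-3877.12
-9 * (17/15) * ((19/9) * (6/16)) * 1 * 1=-323/40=-8.08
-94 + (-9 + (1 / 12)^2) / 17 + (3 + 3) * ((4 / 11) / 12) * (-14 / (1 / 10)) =-3230917 / 26928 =-119.98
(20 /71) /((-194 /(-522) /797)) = 4160340 /6887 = 604.09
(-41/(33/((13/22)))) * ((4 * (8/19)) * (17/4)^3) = -2618629/27588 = -94.92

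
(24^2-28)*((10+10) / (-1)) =-10960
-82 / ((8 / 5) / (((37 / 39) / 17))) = -7585 / 2652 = -2.86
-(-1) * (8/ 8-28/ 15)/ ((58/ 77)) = -1001/ 870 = -1.15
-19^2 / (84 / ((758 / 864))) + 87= 3020237 / 36288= 83.23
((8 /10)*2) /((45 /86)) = 688 /225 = 3.06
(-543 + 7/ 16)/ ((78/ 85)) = -737885/ 1248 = -591.25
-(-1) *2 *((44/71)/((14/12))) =528/497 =1.06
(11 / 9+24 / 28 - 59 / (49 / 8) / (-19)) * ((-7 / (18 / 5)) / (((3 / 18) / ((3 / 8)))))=-108355 / 9576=-11.32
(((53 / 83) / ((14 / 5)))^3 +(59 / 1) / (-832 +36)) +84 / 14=1853927140769 / 312227722072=5.94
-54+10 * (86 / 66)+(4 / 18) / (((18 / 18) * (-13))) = -40.99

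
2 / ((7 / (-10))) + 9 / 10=-137 / 70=-1.96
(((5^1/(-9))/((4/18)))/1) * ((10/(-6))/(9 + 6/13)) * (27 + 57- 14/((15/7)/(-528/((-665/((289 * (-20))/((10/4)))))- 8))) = 112349146/21033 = 5341.57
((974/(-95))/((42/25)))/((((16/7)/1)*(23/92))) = -2435/228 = -10.68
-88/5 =-17.60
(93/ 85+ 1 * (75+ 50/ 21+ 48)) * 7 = 225758/ 255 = 885.33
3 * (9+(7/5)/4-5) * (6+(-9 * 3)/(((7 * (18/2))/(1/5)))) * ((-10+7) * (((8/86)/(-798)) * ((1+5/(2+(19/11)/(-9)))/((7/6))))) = 109242594/1254033725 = 0.09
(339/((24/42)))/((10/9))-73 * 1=18437/40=460.92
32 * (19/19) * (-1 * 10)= -320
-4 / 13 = -0.31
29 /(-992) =-29 /992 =-0.03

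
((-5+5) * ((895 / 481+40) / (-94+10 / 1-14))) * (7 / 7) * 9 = 0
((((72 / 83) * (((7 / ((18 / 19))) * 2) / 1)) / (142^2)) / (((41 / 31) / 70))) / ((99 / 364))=210108080 / 1698297777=0.12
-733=-733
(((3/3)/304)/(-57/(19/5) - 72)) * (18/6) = -1/8816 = -0.00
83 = 83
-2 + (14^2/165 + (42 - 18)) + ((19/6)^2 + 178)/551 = 25669807/1090980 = 23.53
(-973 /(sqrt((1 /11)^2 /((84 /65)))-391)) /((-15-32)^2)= 0.00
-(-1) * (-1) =-1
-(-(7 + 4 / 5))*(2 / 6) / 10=13 / 50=0.26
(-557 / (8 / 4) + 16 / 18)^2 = 24970009 / 324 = 77067.93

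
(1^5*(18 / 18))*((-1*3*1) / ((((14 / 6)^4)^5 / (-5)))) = 52301766015 / 79792266297612001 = 0.00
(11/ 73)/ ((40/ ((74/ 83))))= 407/ 121180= 0.00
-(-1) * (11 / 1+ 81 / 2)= 103 / 2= 51.50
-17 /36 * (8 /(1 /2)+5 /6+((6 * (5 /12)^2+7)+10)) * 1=-527 /32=-16.47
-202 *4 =-808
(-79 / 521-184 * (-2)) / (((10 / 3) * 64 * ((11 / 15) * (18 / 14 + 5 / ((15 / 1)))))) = 36221661 / 24941312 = 1.45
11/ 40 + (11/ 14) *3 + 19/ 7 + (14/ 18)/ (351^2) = 1659889033/ 310466520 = 5.35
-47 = -47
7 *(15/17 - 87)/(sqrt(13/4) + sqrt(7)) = -20496/(17 *sqrt(13) + 34 *sqrt(7)) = -135.51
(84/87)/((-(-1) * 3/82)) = 26.39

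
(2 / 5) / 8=1 / 20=0.05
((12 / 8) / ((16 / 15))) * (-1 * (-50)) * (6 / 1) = 3375 / 8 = 421.88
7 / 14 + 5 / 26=0.69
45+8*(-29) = -187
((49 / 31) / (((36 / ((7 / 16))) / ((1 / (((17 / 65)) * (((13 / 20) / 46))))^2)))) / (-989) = -4930625 / 3467133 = -1.42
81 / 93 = 0.87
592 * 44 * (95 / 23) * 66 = 163320960 / 23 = 7100911.30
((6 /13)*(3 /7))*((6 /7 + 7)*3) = 2970 /637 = 4.66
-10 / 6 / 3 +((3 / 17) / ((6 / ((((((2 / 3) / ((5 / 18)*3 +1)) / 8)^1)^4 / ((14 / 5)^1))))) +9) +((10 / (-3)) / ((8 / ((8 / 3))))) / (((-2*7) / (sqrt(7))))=5*sqrt(7) / 63 +8474445101 / 1003552704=8.65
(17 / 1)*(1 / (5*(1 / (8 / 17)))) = 8 / 5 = 1.60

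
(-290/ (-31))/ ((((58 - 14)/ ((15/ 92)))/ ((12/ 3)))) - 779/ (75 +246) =-11521219/ 5035206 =-2.29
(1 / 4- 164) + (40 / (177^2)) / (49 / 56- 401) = -65686105775 / 401136516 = -163.75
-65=-65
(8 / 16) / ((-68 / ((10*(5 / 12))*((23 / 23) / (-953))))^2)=0.00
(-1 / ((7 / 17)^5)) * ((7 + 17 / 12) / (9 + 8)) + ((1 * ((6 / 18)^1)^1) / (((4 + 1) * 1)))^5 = -2135266498397 / 51051262500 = -41.83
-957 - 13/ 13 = -958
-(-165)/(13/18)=228.46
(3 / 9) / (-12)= -1 / 36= -0.03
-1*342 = -342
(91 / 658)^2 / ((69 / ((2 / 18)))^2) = 169 / 3407523876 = 0.00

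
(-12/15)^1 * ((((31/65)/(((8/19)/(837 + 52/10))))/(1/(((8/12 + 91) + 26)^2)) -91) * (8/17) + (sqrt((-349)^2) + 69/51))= -1236321511244/248625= -4972635.54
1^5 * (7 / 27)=7 / 27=0.26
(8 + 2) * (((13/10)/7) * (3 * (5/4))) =6.96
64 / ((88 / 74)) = 592 / 11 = 53.82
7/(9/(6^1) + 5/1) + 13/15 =379/195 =1.94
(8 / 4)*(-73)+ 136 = -10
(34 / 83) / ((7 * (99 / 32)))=1088 / 57519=0.02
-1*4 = -4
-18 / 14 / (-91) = 9 / 637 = 0.01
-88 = -88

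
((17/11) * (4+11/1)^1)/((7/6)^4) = 330480/26411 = 12.51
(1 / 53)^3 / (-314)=-1 / 46747378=-0.00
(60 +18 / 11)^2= 459684 / 121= 3799.04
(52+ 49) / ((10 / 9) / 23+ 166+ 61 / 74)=0.61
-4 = -4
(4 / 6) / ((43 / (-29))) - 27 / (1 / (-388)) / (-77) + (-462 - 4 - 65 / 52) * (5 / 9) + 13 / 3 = -15565073 / 39732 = -391.75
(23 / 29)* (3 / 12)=23 / 116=0.20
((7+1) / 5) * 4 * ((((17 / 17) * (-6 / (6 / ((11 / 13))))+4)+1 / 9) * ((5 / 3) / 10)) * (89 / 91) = 543968 / 159705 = 3.41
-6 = -6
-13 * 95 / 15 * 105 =-8645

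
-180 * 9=-1620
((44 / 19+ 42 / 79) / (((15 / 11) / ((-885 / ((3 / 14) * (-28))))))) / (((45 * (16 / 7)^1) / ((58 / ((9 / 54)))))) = 281543339 / 270180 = 1042.06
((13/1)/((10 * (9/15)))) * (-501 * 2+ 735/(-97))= -424359/194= -2187.42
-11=-11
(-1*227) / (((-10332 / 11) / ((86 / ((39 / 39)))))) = 107371 / 5166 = 20.78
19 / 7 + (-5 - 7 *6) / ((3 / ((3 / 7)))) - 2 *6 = -16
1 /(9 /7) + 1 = 16 /9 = 1.78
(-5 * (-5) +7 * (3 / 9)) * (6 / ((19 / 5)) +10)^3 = 873136000 / 20577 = 42432.62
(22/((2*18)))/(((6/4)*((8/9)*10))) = 11/240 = 0.05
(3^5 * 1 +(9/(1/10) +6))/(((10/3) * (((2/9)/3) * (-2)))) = -27459/40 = -686.48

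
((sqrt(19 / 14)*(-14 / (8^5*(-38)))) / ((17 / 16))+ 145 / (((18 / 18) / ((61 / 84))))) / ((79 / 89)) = 89*sqrt(266) / 104517632+ 787205 / 6636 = 118.63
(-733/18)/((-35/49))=5131/90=57.01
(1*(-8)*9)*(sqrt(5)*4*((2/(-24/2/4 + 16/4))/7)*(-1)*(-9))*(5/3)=-8640*sqrt(5)/7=-2759.95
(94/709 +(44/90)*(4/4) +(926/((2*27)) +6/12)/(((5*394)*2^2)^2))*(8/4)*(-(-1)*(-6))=-1477449991517/198112183200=-7.46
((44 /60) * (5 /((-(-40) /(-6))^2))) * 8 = 33 /50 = 0.66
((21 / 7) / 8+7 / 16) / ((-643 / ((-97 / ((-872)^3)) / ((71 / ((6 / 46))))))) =-3783 / 11139523015073792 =-0.00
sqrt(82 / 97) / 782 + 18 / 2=sqrt(7954) / 75854 + 9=9.00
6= 6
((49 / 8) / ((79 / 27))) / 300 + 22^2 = 30589241 / 63200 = 484.01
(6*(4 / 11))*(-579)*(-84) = 1167264 / 11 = 106114.91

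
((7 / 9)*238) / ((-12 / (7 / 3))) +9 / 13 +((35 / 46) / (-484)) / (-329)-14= -54323742851 / 1101867624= -49.30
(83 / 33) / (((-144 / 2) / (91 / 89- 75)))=68309 / 26433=2.58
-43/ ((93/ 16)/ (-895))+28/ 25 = 15396604/ 2325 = 6622.20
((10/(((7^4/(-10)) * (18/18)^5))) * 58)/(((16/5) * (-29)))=125/4802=0.03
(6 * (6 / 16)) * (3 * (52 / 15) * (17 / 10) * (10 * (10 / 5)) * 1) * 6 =23868 / 5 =4773.60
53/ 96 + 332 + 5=337.55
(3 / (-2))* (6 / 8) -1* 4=-41 / 8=-5.12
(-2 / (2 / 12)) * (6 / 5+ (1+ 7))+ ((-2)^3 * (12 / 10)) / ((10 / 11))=-3024 / 25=-120.96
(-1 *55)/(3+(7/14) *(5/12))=-120/7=-17.14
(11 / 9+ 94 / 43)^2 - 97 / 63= 10564150 / 1048383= 10.08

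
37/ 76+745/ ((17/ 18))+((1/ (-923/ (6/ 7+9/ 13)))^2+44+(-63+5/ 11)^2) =5233504995632479217/ 1102894753228268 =4745.24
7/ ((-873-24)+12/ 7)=-49/ 6267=-0.01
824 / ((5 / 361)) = 297464 / 5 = 59492.80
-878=-878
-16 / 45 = -0.36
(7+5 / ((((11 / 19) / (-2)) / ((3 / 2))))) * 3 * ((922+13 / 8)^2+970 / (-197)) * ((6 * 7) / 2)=-1016248813.87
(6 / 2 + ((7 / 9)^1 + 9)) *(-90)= -1150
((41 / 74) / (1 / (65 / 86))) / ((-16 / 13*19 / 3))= -103935 / 1934656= -0.05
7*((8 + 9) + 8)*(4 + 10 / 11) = 9450 / 11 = 859.09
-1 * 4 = -4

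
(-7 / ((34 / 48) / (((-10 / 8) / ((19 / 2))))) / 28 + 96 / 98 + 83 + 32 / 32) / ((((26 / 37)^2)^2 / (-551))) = -73140075727983 / 380661008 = -192139.66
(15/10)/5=3/10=0.30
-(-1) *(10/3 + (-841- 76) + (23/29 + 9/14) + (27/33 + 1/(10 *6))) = -40702939/44660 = -911.40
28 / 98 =2 / 7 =0.29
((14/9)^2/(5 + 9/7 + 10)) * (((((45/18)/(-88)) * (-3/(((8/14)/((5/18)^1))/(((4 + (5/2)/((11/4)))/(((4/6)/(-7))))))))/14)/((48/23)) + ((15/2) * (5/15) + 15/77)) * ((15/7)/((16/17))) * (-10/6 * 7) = -189414724625/18306072576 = -10.35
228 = 228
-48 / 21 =-16 / 7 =-2.29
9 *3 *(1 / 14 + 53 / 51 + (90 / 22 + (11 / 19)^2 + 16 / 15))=842516127 / 4725490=178.29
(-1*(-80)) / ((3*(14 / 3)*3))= 40 / 21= 1.90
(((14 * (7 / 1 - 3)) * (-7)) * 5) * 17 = -33320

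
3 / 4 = 0.75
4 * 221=884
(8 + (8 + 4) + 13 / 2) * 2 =53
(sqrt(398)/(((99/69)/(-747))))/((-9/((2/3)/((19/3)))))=121.48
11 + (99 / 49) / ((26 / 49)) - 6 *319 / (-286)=43 / 2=21.50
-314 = -314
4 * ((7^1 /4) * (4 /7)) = 4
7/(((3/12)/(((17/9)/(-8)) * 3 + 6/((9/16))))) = 1673/6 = 278.83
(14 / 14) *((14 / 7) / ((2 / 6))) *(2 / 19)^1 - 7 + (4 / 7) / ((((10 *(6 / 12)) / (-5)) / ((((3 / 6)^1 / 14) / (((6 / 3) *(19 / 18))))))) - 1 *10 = -15248 / 931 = -16.38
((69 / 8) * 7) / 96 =161 / 256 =0.63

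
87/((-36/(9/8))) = -87/32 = -2.72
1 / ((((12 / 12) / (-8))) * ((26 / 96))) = -384 / 13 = -29.54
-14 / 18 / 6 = -7 / 54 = -0.13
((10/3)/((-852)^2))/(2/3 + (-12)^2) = 5/157521168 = 0.00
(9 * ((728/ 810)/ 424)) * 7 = 637/ 4770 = 0.13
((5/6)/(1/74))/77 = 185/231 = 0.80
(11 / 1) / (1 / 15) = 165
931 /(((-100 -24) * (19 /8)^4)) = -50176 /212629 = -0.24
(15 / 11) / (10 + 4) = 15 / 154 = 0.10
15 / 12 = 5 / 4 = 1.25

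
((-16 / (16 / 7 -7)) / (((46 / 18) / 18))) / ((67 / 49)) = 296352 / 16951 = 17.48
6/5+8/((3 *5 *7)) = 134/105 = 1.28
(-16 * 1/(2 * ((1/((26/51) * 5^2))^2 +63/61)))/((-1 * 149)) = 206180000/3989647989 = 0.05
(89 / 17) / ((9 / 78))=2314 / 51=45.37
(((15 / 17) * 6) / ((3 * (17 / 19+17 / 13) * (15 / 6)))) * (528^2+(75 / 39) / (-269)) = 89350.75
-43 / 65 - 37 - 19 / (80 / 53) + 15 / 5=-49139 / 1040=-47.25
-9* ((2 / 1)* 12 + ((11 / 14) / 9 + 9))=-4169 / 14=-297.79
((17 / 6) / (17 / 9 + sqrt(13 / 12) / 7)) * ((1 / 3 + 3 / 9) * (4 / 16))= 14161 / 56293 - 357 * sqrt(39) / 112586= 0.23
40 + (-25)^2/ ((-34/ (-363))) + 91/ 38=2169006/ 323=6715.19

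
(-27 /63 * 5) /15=-1 /7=-0.14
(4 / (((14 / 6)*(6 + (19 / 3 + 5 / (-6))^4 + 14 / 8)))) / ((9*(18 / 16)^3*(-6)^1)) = -16384 / 678112155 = -0.00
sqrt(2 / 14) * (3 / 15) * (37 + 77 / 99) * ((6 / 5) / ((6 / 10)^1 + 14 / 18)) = 204 * sqrt(7) / 217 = 2.49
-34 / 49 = -0.69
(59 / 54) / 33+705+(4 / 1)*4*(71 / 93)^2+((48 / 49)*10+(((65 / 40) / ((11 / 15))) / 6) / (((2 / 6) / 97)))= 558271245739 / 671300784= 831.63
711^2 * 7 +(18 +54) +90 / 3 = 3538749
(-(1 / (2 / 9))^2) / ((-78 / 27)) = 729 / 104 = 7.01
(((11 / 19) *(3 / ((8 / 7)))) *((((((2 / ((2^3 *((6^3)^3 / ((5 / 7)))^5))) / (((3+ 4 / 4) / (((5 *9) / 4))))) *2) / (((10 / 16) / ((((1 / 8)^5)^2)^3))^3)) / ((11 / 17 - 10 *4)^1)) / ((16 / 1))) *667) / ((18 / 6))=-15591125 / 5349638711354230809222978053058247711601888116098711178936955280510980086661519467817402468840252103135802392962960581459968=-0.00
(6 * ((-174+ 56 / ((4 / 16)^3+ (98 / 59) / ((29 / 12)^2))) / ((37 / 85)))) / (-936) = -0.19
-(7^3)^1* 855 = -293265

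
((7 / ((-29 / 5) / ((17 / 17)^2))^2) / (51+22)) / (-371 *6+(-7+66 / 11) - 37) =-175 / 138993752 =-0.00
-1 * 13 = -13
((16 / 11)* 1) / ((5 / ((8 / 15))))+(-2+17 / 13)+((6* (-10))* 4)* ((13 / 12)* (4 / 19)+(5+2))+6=-352382809 / 203775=-1729.27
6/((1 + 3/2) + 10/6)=36/25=1.44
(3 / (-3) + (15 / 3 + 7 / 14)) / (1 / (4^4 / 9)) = 128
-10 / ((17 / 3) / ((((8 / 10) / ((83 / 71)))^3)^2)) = -3148192577642496 / 17368707335228125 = -0.18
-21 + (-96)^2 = 9195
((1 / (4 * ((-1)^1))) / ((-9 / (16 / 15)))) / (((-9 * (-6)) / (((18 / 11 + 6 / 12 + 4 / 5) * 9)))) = 0.01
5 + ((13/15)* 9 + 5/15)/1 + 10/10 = 212/15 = 14.13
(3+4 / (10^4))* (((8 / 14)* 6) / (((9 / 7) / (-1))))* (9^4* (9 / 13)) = -22714182 / 625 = -36342.69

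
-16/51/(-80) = 1/255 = 0.00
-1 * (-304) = 304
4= 4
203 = 203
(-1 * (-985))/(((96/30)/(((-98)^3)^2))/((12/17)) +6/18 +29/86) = 140699452655605200/95781707431651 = 1468.96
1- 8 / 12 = 1 / 3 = 0.33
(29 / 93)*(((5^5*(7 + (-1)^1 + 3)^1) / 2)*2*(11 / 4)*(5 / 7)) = 14953125 / 868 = 17227.10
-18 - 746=-764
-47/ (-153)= 47/ 153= 0.31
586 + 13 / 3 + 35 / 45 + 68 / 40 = 53353 / 90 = 592.81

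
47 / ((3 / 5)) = 235 / 3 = 78.33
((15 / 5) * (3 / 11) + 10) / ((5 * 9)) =119 / 495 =0.24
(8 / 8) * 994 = 994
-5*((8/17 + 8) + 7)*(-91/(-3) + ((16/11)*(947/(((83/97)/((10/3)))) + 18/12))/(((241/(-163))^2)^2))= -4672452164140082595/52358581149281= -89239.47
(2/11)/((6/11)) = 1/3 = 0.33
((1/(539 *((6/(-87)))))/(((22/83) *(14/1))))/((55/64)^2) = -1232384/125546575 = -0.01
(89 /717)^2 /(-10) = -7921 /5140890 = -0.00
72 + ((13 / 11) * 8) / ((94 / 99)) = 3852 / 47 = 81.96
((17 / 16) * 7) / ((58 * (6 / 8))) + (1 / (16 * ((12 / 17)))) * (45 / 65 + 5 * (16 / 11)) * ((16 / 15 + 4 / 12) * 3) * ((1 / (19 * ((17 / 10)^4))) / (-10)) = 11552534 / 68313531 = 0.17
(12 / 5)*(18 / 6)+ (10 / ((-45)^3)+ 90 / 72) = 615997 / 72900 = 8.45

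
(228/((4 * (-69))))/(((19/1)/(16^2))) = -256/23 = -11.13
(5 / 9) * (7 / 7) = 5 / 9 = 0.56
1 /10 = 0.10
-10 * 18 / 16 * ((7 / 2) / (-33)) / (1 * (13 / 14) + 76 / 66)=2205 / 3844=0.57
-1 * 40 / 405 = -8 / 81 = -0.10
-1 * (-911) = 911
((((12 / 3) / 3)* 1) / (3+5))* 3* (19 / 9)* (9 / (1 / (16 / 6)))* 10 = 760 / 3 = 253.33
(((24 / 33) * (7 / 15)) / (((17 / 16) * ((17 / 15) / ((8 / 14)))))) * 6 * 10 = 30720 / 3179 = 9.66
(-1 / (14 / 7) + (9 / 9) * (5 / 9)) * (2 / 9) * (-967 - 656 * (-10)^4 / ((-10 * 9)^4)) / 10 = -6345143 / 5314410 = -1.19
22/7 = 3.14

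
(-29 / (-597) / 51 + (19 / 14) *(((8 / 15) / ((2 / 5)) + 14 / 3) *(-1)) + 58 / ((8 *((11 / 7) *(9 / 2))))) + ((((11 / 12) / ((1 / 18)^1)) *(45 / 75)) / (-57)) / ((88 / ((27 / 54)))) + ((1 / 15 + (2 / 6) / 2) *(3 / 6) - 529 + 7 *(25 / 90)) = -761247780781 / 1425406752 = -534.06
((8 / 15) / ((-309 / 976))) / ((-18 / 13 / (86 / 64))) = 68198 / 41715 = 1.63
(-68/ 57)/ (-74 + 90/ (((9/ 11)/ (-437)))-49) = 68/ 2747001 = 0.00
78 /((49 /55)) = 4290 /49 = 87.55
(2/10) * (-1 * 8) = -8/5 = -1.60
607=607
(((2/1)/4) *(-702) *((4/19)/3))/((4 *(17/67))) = -7839/323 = -24.27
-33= -33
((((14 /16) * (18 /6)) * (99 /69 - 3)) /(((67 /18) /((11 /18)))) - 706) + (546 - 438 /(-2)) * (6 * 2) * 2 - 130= 54006889 /3082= 17523.33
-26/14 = -13/7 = -1.86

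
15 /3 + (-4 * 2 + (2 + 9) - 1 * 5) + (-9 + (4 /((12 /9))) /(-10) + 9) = 27 /10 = 2.70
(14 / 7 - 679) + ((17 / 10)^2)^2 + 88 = -5806479 / 10000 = -580.65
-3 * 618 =-1854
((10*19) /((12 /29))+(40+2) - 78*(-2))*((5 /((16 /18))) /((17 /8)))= 59145 /34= 1739.56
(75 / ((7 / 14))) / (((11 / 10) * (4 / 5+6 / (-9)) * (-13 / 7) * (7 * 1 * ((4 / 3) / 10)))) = -84375 / 143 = -590.03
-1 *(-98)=98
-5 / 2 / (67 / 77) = -385 / 134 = -2.87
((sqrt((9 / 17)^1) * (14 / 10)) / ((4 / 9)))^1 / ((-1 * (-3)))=63 * sqrt(17) / 340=0.76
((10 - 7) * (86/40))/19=0.34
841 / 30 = 28.03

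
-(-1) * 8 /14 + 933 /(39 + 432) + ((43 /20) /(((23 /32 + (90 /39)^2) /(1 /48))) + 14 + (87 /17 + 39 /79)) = 32089005911489 /1447338193770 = 22.17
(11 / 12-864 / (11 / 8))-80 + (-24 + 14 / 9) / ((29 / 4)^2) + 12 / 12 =-235414481 / 333036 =-706.87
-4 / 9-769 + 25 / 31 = -214450 / 279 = -768.64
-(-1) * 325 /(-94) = -325 /94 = -3.46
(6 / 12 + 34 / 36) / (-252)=-13 / 2268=-0.01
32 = 32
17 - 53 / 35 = 542 / 35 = 15.49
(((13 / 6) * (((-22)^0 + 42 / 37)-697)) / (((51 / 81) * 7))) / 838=-1504035 / 3689714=-0.41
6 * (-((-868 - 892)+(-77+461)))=8256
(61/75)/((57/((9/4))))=61/1900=0.03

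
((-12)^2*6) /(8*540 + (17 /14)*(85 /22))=266112 /1332005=0.20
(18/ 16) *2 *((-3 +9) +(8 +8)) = 99/ 2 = 49.50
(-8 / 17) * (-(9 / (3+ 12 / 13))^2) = 2.48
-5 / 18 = -0.28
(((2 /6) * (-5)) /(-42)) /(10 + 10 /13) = 0.00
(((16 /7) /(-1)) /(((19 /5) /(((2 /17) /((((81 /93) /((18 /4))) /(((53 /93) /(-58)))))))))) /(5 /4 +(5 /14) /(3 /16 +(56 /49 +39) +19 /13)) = 11466656 /4017084785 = 0.00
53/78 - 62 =-4783/78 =-61.32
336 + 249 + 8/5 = 2933/5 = 586.60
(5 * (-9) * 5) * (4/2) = -450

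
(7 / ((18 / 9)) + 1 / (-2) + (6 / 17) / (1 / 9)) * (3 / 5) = 63 / 17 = 3.71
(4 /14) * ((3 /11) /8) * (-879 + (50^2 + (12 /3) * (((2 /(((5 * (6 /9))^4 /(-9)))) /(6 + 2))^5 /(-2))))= 15.79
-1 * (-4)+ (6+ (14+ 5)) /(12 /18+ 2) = 107 /8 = 13.38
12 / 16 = 3 / 4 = 0.75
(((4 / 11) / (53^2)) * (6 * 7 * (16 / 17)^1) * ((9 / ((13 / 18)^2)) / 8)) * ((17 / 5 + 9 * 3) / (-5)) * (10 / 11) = -297851904 / 4882505485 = -0.06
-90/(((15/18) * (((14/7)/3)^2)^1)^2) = -6561/10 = -656.10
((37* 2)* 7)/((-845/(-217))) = 112406/845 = 133.02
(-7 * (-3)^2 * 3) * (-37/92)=6993/92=76.01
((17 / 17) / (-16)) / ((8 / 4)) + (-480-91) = -18273 / 32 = -571.03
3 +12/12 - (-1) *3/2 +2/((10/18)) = 91/10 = 9.10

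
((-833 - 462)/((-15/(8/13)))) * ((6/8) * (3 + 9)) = 6216/13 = 478.15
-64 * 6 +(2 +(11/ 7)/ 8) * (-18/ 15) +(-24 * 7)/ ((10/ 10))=-77649/ 140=-554.64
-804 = -804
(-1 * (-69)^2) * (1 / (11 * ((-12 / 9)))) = 324.61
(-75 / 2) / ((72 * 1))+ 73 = 3479 / 48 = 72.48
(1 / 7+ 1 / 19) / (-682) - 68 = -3084017 / 45353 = -68.00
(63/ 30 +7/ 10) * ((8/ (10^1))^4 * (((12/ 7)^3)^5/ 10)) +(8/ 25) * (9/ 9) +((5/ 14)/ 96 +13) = 784395287879053246811/ 2034669218547000000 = 385.51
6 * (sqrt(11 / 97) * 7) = 42 * sqrt(1067) / 97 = 14.14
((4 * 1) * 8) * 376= 12032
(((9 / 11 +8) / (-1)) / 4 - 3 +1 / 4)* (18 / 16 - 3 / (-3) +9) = -9701 / 176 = -55.12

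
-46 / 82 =-23 / 41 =-0.56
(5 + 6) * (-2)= -22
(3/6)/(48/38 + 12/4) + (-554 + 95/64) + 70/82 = -117227513/212544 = -551.54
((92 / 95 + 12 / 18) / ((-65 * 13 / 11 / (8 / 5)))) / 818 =-20504 / 492487125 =-0.00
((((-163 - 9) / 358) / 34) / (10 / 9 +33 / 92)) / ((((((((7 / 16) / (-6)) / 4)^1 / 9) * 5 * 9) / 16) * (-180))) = -6076416 / 648082925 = -0.01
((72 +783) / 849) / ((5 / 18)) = 1026 / 283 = 3.63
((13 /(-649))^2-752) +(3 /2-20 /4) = -636434373 /842402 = -755.50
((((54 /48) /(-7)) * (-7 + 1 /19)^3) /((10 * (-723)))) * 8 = -3449952 /57855665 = -0.06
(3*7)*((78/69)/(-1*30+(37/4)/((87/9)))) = -21112/25829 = -0.82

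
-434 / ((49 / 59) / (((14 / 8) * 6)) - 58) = 7.49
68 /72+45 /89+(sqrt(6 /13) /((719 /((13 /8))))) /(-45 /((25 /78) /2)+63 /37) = 2323 /1602 - 185*sqrt(78) /296993016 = 1.45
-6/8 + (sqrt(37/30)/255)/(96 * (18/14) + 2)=-3/4 + 7 * sqrt(1110)/6716700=-0.75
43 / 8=5.38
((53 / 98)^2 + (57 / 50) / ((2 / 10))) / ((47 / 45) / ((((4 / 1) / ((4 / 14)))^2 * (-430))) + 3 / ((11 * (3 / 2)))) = 12249900630 / 371649467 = 32.96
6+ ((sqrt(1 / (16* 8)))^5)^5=sqrt(2) / 309485009821345068724781056+ 6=6.00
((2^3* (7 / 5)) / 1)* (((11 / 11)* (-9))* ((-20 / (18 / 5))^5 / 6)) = 1750000000 / 19683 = 88909.21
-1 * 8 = -8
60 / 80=3 / 4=0.75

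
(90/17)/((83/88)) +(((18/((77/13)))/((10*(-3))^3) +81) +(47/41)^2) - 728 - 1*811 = -397526389949083/273953410500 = -1451.07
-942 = -942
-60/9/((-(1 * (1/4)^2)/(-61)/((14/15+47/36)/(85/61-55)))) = 11996504/44145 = 271.75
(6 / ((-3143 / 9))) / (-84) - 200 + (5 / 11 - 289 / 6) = -179847026 / 726033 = -247.71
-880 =-880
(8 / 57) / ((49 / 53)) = 424 / 2793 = 0.15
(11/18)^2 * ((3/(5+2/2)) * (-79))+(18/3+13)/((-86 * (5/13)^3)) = -64904357/3483000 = -18.63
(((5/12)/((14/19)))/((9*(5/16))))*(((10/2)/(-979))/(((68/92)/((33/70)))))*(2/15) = -874/10008495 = -0.00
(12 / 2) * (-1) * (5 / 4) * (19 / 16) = -285 / 32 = -8.91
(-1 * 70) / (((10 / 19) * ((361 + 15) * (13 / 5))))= -665 / 4888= -0.14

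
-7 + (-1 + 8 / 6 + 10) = 10 / 3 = 3.33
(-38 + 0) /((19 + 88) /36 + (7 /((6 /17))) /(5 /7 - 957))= -2289348 /177815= -12.87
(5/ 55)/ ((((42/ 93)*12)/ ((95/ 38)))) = 155/ 3696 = 0.04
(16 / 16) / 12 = 1 / 12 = 0.08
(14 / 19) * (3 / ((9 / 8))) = 112 / 57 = 1.96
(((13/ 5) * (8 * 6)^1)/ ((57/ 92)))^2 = 366186496/ 9025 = 40574.68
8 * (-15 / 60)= -2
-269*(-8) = 2152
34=34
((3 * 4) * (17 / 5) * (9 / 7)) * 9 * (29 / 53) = 479196 / 1855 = 258.33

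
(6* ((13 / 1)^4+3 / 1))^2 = 29372475456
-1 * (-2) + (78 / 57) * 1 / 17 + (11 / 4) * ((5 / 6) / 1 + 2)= 76529 / 7752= 9.87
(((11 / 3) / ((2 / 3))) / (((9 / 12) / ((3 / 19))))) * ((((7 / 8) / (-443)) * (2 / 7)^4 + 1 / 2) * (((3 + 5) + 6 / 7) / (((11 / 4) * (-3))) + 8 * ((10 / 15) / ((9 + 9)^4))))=-247222264195 / 397778018211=-0.62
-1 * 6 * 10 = -60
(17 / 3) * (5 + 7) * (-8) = -544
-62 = -62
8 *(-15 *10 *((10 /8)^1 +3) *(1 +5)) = -30600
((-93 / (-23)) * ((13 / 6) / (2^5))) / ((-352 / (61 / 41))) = -24583 / 21243904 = -0.00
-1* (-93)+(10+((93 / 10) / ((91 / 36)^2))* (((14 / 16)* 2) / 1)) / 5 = 2824691 / 29575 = 95.51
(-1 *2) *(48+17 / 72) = -3473 / 36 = -96.47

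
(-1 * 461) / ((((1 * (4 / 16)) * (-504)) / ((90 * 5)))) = 11525 / 7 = 1646.43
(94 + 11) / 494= 105 / 494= 0.21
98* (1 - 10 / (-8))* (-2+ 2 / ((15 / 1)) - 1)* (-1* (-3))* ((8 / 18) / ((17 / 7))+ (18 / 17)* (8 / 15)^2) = -1951082 / 2125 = -918.16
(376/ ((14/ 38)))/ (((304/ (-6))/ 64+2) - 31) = -171456/ 5005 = -34.26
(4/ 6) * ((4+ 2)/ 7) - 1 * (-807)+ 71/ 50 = 283147/ 350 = 808.99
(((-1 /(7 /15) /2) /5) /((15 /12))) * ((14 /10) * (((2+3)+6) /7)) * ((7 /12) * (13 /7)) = -0.41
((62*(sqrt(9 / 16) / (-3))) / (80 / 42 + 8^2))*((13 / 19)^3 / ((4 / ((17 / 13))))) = -1870323 / 75942848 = -0.02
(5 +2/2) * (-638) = -3828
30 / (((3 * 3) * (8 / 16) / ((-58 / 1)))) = -1160 / 3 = -386.67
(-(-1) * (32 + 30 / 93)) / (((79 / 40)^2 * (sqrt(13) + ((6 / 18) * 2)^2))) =-57715200 / 200629427 + 129859200 * sqrt(13) / 200629427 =2.05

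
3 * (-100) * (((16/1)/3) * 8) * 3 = -38400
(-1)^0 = 1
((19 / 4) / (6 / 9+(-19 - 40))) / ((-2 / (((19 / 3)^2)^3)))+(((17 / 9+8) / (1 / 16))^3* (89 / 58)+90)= 179974984002493 / 29597400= 6080770.07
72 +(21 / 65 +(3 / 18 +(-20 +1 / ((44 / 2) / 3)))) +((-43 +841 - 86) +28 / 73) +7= 120885134 / 156585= 772.01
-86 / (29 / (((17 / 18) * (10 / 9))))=-7310 / 2349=-3.11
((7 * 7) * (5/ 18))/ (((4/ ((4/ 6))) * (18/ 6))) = 0.76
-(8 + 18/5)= -58/5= -11.60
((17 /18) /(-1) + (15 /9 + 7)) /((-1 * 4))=-1.93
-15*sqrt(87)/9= -5*sqrt(87)/3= -15.55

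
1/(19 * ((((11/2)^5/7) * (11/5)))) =1120/33659659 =0.00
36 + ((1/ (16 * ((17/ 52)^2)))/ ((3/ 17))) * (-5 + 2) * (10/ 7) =2594/ 119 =21.80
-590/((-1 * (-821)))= -590/821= -0.72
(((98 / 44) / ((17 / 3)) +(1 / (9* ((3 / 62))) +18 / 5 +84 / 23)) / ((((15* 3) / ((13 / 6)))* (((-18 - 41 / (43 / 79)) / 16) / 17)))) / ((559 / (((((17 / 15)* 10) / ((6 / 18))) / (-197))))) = 1570091032 / 3645217478925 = 0.00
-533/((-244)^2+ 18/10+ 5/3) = -0.01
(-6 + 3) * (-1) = 3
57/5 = 11.40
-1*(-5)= 5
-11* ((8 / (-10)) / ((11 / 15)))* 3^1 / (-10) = -18 / 5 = -3.60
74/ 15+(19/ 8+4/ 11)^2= 1444271/ 116160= 12.43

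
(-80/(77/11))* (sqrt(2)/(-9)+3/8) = -30/7+80* sqrt(2)/63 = -2.49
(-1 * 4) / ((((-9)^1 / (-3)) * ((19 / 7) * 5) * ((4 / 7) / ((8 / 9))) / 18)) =-784 / 285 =-2.75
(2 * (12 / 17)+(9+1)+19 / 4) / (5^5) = 0.01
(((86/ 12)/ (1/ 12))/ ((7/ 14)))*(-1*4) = -688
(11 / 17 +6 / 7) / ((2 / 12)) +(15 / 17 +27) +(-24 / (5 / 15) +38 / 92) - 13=-260997 / 5474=-47.68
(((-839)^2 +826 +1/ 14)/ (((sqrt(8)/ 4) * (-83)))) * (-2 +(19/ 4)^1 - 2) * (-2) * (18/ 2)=3209571 * sqrt(2)/ 28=162107.82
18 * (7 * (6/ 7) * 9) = 972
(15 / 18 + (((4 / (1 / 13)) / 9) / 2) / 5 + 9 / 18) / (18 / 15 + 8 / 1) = 0.21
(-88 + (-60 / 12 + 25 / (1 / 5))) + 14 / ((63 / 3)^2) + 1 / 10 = 20243 / 630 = 32.13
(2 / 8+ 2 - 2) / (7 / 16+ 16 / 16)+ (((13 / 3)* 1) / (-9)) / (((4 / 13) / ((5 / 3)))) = -18139 / 7452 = -2.43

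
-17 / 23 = -0.74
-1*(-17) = 17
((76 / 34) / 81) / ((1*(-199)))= -38 / 274023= -0.00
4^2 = 16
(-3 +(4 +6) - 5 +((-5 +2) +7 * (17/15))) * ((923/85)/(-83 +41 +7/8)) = -767936/419475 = -1.83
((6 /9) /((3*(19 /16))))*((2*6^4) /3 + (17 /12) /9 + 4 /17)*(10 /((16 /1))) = 7935125 /78489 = 101.10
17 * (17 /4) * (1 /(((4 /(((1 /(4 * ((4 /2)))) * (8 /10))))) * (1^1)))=289 /160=1.81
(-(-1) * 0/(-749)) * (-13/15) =0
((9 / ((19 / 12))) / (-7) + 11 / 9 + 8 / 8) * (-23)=-38824 / 1197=-32.43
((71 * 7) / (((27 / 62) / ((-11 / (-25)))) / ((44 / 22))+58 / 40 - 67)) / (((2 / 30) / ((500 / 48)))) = -529615625 / 443676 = -1193.70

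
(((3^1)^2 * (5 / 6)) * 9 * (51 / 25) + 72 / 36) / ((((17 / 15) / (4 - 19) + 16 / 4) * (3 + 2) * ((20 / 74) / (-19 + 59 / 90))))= -85338539 / 176600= -483.23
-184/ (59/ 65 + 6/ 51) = -203320/ 1133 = -179.45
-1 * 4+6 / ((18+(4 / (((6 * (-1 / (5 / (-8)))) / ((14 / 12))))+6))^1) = -6620 / 1763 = -3.75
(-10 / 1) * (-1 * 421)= 4210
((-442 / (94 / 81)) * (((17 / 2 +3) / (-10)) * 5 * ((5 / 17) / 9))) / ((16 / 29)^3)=328153995 / 770048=426.15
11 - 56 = -45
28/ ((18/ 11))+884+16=917.11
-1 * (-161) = 161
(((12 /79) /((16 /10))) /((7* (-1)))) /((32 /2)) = -15 /17696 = -0.00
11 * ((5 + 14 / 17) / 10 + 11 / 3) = 23837 / 510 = 46.74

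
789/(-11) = -71.73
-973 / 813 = -1.20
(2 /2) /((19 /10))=10 /19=0.53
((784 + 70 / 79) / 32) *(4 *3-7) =155015 / 1264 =122.64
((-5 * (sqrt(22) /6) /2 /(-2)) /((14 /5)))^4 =47265625 /3186376704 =0.01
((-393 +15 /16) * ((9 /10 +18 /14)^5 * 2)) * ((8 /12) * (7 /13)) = -175311815361363 /12485200000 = -14041.57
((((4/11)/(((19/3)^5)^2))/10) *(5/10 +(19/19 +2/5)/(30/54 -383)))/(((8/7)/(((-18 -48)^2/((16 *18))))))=19419267483/8441252023740416800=0.00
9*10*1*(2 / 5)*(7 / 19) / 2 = 126 / 19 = 6.63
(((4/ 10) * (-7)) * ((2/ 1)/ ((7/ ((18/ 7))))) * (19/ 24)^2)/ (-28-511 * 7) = 361/ 1009400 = 0.00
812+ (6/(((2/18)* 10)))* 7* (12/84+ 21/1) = 1611.20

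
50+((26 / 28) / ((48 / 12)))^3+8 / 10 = 44617449 / 878080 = 50.81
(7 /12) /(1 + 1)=7 /24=0.29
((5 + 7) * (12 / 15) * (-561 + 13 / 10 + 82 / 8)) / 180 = -3663 / 125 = -29.30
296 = 296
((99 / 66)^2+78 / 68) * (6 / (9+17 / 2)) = 99 / 85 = 1.16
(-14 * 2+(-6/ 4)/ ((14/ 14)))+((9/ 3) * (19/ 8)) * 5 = 49/ 8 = 6.12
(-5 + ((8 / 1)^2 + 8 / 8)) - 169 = -109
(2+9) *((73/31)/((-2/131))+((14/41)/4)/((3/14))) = -12905321/7626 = -1692.28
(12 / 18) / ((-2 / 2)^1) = -2 / 3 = -0.67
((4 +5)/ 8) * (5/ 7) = 45/ 56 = 0.80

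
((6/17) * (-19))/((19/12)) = -4.24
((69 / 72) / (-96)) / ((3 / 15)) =-115 / 2304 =-0.05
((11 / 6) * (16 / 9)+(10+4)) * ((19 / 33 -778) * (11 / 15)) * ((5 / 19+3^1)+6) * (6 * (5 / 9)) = -4208240960 / 13851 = -303822.18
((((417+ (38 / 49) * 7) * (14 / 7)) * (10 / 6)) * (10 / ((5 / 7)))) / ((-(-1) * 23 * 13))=59140 / 897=65.93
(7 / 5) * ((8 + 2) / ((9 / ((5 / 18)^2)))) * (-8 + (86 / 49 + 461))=557075 / 10206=54.58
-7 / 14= -1 / 2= -0.50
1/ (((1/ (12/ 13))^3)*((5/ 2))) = 0.31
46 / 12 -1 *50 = -277 / 6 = -46.17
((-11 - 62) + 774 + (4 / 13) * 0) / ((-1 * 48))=-701 / 48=-14.60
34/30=1.13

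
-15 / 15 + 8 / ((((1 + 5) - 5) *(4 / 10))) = 19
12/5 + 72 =372/5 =74.40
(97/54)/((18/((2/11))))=97/5346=0.02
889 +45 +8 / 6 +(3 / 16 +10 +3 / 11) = 945.79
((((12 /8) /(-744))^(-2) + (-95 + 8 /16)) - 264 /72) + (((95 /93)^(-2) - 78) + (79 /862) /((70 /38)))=20081576737844 /81685275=245840.84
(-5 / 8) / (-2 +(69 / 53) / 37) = 0.32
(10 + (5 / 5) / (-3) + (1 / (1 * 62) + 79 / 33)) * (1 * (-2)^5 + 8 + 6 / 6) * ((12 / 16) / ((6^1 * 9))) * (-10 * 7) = 19890745 / 73656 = 270.05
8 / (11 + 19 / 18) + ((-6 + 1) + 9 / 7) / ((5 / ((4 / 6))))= 548 / 3255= 0.17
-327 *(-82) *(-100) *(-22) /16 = 3686925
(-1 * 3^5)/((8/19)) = -4617/8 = -577.12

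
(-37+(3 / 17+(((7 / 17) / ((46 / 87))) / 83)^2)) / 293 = -155129382727 / 1234347128948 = -0.13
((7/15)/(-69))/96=-7/99360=-0.00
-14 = -14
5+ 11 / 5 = 36 / 5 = 7.20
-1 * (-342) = 342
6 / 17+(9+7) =278 / 17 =16.35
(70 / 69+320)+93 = 28567 / 69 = 414.01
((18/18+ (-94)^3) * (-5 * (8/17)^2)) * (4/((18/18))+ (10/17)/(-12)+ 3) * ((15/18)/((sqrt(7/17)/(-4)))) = -104690372800 * sqrt(119)/34391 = -33207442.01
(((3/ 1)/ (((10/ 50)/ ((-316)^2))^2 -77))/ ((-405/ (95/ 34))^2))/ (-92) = 5624391696400/ 279031687849907978211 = 0.00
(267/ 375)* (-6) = -534/ 125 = -4.27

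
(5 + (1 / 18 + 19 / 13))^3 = 3546578125 / 12812904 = 276.80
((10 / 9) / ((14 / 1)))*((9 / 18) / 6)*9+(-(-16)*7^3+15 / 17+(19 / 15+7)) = 39250069 / 7140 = 5497.21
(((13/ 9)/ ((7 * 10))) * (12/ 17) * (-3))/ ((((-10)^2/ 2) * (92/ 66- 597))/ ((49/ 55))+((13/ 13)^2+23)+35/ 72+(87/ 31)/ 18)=0.00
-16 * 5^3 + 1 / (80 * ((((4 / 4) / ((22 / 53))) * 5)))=-21199989 / 10600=-2000.00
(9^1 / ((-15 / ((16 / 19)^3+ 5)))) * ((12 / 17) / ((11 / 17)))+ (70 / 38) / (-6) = -8987381 / 2263470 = -3.97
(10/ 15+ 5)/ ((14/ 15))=85/ 14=6.07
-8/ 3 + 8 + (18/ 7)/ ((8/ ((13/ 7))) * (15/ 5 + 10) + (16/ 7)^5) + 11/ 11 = 6322541/ 994884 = 6.36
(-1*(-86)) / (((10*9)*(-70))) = -43 / 3150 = -0.01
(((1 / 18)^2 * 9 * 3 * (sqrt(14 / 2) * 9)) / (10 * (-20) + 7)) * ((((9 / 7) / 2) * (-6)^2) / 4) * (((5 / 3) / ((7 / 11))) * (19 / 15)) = -5643 * sqrt(7) / 75656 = -0.20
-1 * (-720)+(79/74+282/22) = 597383/814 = 733.89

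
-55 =-55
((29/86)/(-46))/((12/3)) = -29/15824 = -0.00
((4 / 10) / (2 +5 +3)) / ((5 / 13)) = 13 / 125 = 0.10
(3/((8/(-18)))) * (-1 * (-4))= -27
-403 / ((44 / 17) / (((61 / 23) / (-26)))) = 32147 / 2024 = 15.88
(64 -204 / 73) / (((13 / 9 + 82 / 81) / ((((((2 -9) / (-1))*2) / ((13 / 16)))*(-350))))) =-28373587200 / 188851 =-150243.25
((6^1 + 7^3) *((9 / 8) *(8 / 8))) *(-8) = -3141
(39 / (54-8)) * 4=78 / 23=3.39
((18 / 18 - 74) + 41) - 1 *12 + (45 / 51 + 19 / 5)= -3342 / 85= -39.32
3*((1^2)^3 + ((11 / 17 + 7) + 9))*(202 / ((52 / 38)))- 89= 1707431 / 221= 7725.93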